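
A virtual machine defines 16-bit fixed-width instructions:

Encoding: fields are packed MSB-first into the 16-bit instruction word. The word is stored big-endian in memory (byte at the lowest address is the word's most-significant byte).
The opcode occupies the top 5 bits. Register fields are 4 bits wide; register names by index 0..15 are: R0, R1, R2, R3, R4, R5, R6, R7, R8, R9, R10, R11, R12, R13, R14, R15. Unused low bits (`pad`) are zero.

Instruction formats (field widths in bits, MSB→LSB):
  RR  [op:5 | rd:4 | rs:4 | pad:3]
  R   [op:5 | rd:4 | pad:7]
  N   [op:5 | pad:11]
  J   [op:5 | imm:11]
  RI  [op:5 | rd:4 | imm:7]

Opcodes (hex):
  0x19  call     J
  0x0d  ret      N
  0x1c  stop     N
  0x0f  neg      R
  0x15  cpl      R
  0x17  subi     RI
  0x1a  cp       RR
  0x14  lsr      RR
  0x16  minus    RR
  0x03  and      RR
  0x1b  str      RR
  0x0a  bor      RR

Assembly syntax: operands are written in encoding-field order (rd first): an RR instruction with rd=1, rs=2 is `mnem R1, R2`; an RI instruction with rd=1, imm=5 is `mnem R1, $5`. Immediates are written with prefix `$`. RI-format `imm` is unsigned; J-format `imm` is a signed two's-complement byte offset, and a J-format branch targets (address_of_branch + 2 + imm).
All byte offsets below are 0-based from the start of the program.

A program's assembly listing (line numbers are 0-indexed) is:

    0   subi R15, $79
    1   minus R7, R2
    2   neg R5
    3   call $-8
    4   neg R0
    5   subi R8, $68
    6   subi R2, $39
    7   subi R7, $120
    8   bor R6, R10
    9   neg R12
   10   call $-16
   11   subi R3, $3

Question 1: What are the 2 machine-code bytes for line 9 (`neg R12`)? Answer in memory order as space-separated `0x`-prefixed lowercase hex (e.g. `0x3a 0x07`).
0x7e 0x00

line 9 (neg): pack op=0xf:5|rd=12:4|pad=0:7 = 0x7e00; big→ 7e 00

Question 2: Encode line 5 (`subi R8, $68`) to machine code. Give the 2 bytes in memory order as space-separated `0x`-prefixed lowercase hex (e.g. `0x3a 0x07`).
5. subi fields op=0x17:5|rd=8:4|imm=68:7 → word bc44h → bc 44

0xbc 0x44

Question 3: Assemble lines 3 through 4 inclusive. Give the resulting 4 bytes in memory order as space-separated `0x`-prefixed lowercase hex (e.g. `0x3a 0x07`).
3. call fields op=0x19:5|imm=-8:11 → word cff8h → cf f8
4. neg fields op=0xf:5|rd=0:4|pad=0:7 → word 7800h → 78 00

0xcf 0xf8 0x78 0x00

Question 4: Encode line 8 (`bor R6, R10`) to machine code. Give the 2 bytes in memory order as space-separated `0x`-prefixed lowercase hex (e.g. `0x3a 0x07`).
8. bor fields op=0xa:5|rd=6:4|rs=10:4|pad=0:3 → word 5350h → 53 50

0x53 0x50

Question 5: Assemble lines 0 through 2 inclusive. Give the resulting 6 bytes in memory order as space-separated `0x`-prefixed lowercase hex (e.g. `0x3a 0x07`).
0. subi fields op=0x17:5|rd=15:4|imm=79:7 → word bfcfh → bf cf
1. minus fields op=0x16:5|rd=7:4|rs=2:4|pad=0:3 → word b390h → b3 90
2. neg fields op=0xf:5|rd=5:4|pad=0:7 → word 7a80h → 7a 80

0xbf 0xcf 0xb3 0x90 0x7a 0x80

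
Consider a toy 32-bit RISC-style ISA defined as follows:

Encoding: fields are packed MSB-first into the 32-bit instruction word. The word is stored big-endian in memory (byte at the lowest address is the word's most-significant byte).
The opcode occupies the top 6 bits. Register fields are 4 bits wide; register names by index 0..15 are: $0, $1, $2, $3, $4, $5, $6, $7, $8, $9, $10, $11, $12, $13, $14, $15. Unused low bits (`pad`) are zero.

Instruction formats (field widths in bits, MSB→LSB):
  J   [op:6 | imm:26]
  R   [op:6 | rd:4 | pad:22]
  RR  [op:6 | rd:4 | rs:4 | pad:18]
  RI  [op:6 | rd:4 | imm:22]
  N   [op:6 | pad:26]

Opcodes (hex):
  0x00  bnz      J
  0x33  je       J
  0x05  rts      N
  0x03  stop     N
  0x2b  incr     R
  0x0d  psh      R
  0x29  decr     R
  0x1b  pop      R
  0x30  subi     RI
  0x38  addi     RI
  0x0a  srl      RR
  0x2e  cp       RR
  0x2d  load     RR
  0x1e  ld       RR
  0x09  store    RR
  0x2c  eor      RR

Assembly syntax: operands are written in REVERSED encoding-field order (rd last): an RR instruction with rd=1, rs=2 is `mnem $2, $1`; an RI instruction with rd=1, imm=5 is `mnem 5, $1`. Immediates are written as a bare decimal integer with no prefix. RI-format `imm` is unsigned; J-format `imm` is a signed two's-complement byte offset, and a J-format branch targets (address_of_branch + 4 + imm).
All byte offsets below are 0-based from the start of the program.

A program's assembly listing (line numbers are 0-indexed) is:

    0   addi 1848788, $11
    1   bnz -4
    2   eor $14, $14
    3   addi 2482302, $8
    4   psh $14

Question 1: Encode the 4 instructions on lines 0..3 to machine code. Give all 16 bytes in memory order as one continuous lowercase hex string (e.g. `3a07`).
e2dc35d403fffffcb3b80000e225e07e

line 0 (addi): pack op=0x38:6|rd=11:4|imm=1848788:22 = 0xe2dc35d4; big→ e2 dc 35 d4
line 1 (bnz): pack op=0x0:6|imm=-4:26 = 0x03fffffc; big→ 03 ff ff fc
line 2 (eor): pack op=0x2c:6|rd=14:4|rs=14:4|pad=0:18 = 0xb3b80000; big→ b3 b8 00 00
line 3 (addi): pack op=0x38:6|rd=8:4|imm=2482302:22 = 0xe225e07e; big→ e2 25 e0 7e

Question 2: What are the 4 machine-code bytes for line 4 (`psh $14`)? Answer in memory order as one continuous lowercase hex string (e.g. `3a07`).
37800000

L4: psh op=0xd:6|rd=14:4|pad=0:22 ⇒ 0x37800000 ⇒ big 37 80 00 00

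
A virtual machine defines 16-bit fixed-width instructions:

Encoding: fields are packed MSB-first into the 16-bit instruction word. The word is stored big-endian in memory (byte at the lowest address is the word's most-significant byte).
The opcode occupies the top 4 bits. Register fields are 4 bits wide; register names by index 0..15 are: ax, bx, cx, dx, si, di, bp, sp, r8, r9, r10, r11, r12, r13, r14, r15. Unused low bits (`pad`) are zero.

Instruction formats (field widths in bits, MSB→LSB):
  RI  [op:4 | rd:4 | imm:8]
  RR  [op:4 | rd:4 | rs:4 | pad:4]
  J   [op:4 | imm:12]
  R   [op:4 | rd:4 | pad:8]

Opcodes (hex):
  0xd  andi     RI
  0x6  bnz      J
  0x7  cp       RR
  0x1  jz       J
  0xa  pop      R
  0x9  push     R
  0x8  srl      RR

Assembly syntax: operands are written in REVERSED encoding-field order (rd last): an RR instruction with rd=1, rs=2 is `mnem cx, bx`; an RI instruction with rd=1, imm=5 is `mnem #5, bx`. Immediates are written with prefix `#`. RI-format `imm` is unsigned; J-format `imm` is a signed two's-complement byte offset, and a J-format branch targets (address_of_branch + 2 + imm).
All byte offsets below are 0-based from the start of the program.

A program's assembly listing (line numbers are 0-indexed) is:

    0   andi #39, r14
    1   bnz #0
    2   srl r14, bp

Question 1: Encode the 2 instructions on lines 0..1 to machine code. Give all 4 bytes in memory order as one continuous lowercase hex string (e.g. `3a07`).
de276000

L0: andi op=0xd:4|rd=14:4|imm=39:8 ⇒ 0xde27 ⇒ big de 27
L1: bnz op=0x6:4|imm=0:12 ⇒ 0x6000 ⇒ big 60 00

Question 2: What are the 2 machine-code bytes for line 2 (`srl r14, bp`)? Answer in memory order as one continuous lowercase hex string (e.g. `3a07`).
86e0

2. srl fields op=0x8:4|rd=6:4|rs=14:4|pad=0:4 → word 86e0h → 86 e0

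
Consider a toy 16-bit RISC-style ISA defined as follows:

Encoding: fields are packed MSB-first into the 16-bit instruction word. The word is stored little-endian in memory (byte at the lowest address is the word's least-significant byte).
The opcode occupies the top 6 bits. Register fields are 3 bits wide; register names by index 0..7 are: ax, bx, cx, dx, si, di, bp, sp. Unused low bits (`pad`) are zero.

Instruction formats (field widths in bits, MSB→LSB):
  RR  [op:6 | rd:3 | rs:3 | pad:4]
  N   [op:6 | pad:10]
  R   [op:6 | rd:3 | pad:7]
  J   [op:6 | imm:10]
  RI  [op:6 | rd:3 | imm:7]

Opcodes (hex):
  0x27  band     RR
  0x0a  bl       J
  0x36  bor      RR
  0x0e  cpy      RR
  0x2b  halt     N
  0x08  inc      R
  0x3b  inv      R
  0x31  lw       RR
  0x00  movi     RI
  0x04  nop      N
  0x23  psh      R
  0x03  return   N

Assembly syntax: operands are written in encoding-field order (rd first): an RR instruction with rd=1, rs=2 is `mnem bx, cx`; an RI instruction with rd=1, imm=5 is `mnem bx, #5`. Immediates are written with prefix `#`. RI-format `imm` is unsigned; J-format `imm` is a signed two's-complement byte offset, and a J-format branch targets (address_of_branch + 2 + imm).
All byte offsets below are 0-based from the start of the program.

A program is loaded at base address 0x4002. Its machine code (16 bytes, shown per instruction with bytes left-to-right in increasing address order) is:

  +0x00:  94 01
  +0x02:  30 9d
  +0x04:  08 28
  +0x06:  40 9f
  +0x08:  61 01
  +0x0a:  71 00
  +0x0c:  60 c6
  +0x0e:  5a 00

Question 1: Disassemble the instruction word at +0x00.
@+00  little-endian(94 01) = 0x0194
  op=0x0194>>10=0x0 ⇒ movi (RI)
  rd@[9:7]=0x3 ⇒ dx
  imm@[6:0]=0x14 ⇒ #20

movi dx, #20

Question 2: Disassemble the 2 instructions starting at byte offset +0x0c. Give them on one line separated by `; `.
lw si, bp; movi ax, #90

+0x0c: 60 c6 ⇒ word 0xc660 (little)
  opcode bits[15:10]=0x31: lw/RR
  rd: (w>>7)&0x7=0x4 → si
  rs: (w>>4)&0x7=0x6 → bp
+0x0e: 5a 00 ⇒ word 0x005a (little)
  opcode bits[15:10]=0x0: movi/RI
  rd: (w>>7)&0x7=0x0 → ax
  imm: (w>>0)&0x7f=0x5a → #90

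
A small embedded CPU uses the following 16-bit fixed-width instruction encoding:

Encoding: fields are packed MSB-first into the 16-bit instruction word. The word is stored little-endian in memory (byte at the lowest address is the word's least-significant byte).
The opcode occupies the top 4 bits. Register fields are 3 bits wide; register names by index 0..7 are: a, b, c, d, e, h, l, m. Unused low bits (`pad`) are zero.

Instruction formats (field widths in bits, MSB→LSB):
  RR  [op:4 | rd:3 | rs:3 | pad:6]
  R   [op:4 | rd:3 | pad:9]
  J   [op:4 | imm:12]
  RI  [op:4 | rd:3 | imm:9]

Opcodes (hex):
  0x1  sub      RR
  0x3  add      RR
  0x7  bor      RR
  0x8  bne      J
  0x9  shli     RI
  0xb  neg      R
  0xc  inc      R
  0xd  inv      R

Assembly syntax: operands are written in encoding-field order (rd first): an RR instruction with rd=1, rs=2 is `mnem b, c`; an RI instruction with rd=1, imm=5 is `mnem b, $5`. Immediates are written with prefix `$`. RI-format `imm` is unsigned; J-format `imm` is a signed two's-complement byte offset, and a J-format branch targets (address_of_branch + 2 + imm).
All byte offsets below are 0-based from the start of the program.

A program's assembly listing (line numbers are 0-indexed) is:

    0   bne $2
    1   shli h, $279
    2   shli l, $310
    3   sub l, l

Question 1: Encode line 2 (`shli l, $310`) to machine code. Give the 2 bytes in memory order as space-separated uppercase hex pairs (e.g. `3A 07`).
line 2 (shli): pack op=0x9:4|rd=6:3|imm=310:9 = 0x9d36; little→ 36 9d

36 9D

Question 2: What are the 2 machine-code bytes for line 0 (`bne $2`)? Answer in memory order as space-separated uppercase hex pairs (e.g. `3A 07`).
02 80

line 0 (bne): pack op=0x8:4|imm=2:12 = 0x8002; little→ 02 80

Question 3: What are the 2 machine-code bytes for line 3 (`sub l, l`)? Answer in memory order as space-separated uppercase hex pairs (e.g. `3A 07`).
line 3 (sub): pack op=0x1:4|rd=6:3|rs=6:3|pad=0:6 = 0x1d80; little→ 80 1d

80 1D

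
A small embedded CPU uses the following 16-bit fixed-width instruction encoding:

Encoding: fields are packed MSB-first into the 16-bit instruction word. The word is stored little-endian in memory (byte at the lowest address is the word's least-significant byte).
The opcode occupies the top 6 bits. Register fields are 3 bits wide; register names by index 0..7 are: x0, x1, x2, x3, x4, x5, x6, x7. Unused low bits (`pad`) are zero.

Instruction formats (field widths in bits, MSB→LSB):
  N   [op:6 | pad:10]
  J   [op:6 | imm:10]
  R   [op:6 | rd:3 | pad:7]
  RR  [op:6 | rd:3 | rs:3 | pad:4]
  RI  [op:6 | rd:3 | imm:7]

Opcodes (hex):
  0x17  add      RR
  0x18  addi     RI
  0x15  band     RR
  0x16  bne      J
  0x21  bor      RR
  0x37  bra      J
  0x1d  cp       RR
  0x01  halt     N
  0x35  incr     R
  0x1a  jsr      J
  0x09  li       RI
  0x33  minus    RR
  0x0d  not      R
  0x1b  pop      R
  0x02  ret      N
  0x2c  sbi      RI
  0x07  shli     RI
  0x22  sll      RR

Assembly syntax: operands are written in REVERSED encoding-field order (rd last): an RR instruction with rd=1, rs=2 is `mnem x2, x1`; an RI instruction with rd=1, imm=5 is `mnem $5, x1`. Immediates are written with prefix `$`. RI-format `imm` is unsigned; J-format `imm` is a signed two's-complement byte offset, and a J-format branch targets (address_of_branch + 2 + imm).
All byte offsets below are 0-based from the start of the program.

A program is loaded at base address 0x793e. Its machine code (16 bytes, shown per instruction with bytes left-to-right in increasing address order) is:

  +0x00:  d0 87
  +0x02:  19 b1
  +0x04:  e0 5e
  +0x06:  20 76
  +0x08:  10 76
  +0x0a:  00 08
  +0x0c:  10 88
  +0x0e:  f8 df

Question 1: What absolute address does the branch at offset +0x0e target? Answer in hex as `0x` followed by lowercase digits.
0x7946

+0x0e: f8 df ⇒ word 0xdff8 (little)
  op=0xdff8>>10=0x37 ⇒ bra (J)
  [9:0] imm=1016 (s10→-8) = $-8
  target = base 0x793e + off 0x0e + 2 + imm -8 = 0x7946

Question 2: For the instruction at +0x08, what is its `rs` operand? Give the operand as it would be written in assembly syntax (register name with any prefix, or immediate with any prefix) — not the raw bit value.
x1

@+08  little-endian(10 76) = 0x7610
  opcode bits[15:10]=0x1d: cp/RR
  [9:7] rd=4 = x4
  [6:4] rs=1 = x1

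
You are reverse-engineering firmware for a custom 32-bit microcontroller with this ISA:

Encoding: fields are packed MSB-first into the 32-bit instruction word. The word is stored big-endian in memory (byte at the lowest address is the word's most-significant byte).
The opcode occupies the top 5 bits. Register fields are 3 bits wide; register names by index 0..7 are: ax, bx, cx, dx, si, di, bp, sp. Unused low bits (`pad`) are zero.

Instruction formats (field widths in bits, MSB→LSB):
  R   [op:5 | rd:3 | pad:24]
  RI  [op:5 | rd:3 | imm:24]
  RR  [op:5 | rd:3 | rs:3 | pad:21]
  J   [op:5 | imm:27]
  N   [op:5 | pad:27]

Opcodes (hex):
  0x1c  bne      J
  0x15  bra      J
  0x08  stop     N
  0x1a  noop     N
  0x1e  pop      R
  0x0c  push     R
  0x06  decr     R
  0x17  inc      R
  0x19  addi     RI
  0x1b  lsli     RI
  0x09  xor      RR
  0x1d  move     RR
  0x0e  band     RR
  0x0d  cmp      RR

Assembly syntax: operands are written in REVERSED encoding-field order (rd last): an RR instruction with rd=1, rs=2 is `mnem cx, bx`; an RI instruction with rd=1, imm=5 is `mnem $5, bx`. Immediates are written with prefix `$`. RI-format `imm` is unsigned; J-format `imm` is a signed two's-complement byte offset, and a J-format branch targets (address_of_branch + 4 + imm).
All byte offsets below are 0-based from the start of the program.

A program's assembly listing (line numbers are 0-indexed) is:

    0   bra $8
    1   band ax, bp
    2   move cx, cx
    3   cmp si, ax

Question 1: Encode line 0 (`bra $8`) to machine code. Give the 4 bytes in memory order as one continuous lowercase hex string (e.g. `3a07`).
L0: bra op=0x15:5|imm=8:27 ⇒ 0xa8000008 ⇒ big a8 00 00 08

a8000008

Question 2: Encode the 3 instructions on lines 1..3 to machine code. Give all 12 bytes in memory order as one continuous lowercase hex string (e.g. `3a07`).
1. band fields op=0xe:5|rd=6:3|rs=0:3|pad=0:21 → word 76000000h → 76 00 00 00
2. move fields op=0x1d:5|rd=2:3|rs=2:3|pad=0:21 → word ea400000h → ea 40 00 00
3. cmp fields op=0xd:5|rd=0:3|rs=4:3|pad=0:21 → word 68800000h → 68 80 00 00

76000000ea40000068800000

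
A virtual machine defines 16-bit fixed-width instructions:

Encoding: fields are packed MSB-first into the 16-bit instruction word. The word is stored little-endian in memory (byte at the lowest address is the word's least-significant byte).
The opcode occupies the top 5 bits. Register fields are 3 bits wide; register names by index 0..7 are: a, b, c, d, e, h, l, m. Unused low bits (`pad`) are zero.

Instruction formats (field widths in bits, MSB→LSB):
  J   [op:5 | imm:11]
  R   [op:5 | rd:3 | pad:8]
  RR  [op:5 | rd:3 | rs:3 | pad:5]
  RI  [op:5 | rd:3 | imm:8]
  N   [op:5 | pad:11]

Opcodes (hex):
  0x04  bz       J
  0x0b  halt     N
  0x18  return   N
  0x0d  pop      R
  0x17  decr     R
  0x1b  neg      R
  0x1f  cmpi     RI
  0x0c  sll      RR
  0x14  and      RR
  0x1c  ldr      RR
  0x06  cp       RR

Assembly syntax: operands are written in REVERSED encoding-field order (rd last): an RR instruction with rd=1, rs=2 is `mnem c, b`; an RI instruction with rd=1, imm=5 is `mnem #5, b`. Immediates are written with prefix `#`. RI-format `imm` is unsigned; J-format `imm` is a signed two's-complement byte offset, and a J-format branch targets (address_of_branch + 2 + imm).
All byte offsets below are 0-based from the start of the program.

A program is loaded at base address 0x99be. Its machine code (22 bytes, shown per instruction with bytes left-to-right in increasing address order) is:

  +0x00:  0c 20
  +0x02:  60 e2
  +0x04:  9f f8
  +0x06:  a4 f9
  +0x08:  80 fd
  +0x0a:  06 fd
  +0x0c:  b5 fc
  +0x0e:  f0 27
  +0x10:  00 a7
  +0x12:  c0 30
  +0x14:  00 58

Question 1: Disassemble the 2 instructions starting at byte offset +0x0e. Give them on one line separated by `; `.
@+0e  little-endian(f0 27) = 0x27f0
  top 5b → 0x4 → bz [J]
  imm: (w>>0)&0x7ff=0x7f0 (s11→-16) → #-16
@+10  little-endian(00 a7) = 0xa700
  top 5b → 0x14 → and [RR]
  rd: (w>>8)&0x7=0x7 → m
  rs: (w>>5)&0x7=0x0 → a

bz #-16; and a, m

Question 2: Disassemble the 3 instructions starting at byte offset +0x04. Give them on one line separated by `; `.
[04] 9f f8 → 0xf89f
  top 5b → 0x1f → cmpi [RI]
  rd@[10:8]=0x0 ⇒ a
  imm@[7:0]=0x9f ⇒ #159
[06] a4 f9 → 0xf9a4
  top 5b → 0x1f → cmpi [RI]
  rd@[10:8]=0x1 ⇒ b
  imm@[7:0]=0xa4 ⇒ #164
[08] 80 fd → 0xfd80
  top 5b → 0x1f → cmpi [RI]
  rd@[10:8]=0x5 ⇒ h
  imm@[7:0]=0x80 ⇒ #128

cmpi #159, a; cmpi #164, b; cmpi #128, h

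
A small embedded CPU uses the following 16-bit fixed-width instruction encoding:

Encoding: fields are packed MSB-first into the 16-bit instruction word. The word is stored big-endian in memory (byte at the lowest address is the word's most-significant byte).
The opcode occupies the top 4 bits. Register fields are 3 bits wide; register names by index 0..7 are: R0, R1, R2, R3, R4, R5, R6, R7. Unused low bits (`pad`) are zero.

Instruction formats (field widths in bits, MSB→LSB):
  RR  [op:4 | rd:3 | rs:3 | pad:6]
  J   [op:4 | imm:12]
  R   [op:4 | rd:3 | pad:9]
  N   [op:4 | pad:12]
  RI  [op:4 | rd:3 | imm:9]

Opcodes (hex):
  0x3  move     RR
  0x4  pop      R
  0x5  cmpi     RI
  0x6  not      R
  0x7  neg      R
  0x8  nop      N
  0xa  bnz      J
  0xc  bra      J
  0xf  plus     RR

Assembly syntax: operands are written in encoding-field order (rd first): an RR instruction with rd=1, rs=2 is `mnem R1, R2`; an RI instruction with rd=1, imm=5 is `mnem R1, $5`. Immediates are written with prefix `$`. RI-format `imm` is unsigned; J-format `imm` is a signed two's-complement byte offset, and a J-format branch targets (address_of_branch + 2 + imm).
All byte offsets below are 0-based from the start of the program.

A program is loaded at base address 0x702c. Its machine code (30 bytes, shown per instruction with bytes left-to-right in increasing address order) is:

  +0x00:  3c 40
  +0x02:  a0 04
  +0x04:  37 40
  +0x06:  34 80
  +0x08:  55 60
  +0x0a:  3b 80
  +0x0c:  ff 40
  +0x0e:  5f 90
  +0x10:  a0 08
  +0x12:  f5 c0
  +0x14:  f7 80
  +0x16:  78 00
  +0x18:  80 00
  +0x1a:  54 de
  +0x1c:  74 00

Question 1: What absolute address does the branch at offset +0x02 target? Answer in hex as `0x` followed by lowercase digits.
@+02  big-endian(a0 04) = 0xa004
  top 4b → 0xa → bnz [J]
  imm: (w>>0)&0xfff=0x4 → $4
  target = base 0x702c + off 0x02 + 2 + imm 4 = 0x7034

0x7034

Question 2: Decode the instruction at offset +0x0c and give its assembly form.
+0x0c: ff 40 ⇒ word 0xff40 (big)
  opcode bits[15:12]=0xf: plus/RR
  [11:9] rd=7 = R7
  [8:6] rs=5 = R5

plus R7, R5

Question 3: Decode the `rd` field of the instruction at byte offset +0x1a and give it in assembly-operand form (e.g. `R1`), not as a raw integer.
@+1a  big-endian(54 de) = 0x54de
  op=0x54de>>12=0x5 ⇒ cmpi (RI)
  rd@[11:9]=0x2 ⇒ R2
  imm@[8:0]=0xde ⇒ $222

R2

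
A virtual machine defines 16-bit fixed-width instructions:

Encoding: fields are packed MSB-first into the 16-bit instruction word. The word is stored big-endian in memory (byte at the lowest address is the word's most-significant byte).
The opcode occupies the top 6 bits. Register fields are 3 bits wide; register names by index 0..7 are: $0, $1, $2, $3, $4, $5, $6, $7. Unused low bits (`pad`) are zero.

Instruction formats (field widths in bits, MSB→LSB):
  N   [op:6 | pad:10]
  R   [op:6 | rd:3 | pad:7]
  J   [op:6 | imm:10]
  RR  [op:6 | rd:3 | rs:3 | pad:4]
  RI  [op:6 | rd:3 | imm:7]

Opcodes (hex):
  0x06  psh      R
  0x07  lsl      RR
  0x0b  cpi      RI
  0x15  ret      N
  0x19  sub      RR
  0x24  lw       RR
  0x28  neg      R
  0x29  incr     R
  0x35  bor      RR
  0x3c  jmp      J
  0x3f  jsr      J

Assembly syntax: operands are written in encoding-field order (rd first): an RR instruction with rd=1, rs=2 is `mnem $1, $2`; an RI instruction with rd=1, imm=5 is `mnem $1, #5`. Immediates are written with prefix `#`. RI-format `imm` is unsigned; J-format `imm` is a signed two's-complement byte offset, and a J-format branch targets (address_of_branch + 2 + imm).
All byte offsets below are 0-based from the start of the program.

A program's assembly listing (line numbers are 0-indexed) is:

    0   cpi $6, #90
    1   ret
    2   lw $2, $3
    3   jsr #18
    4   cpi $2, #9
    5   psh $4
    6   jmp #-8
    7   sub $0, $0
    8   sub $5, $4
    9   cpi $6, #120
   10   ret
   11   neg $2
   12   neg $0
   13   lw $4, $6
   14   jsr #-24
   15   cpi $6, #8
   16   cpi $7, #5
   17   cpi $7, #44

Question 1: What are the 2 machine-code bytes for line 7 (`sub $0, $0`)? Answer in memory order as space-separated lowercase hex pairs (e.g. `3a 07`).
L7: sub op=0x19:6|rd=0:3|rs=0:3|pad=0:4 ⇒ 0x6400 ⇒ big 64 00

64 00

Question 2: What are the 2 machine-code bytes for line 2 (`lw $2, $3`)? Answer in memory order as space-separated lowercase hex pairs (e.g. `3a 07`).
L2: lw op=0x24:6|rd=2:3|rs=3:3|pad=0:4 ⇒ 0x9130 ⇒ big 91 30

91 30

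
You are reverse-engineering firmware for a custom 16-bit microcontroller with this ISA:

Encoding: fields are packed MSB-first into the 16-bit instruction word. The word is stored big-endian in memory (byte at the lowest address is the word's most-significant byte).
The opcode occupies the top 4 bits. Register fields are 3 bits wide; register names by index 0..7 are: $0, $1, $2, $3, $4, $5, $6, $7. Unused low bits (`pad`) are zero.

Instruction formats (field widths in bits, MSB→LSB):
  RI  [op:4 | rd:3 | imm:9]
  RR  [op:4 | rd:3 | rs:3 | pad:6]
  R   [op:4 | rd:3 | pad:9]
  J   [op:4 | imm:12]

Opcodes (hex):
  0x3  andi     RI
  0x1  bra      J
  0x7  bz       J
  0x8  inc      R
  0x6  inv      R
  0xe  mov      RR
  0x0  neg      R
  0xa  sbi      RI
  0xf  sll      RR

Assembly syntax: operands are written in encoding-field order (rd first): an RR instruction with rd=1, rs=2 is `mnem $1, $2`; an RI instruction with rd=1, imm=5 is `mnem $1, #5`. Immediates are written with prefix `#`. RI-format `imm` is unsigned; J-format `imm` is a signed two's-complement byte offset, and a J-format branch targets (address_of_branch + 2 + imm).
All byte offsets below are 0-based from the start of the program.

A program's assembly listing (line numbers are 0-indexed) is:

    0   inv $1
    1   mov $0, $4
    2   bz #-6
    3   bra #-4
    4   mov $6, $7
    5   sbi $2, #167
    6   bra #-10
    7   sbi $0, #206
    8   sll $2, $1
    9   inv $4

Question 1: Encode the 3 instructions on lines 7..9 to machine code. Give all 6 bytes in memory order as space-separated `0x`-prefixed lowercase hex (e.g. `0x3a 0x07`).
0xa0 0xce 0xf4 0x40 0x68 0x00

7. sbi fields op=0xa:4|rd=0:3|imm=206:9 → word a0ceh → a0 ce
8. sll fields op=0xf:4|rd=2:3|rs=1:3|pad=0:6 → word f440h → f4 40
9. inv fields op=0x6:4|rd=4:3|pad=0:9 → word 6800h → 68 00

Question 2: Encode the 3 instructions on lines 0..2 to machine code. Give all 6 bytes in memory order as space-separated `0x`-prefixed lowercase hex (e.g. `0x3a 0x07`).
0x62 0x00 0xe1 0x00 0x7f 0xfa

0. inv fields op=0x6:4|rd=1:3|pad=0:9 → word 6200h → 62 00
1. mov fields op=0xe:4|rd=0:3|rs=4:3|pad=0:6 → word e100h → e1 00
2. bz fields op=0x7:4|imm=-6:12 → word 7ffah → 7f fa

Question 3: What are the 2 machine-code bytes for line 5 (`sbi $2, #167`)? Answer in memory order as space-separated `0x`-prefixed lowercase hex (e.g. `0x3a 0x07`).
L5: sbi op=0xa:4|rd=2:3|imm=167:9 ⇒ 0xa4a7 ⇒ big a4 a7

0xa4 0xa7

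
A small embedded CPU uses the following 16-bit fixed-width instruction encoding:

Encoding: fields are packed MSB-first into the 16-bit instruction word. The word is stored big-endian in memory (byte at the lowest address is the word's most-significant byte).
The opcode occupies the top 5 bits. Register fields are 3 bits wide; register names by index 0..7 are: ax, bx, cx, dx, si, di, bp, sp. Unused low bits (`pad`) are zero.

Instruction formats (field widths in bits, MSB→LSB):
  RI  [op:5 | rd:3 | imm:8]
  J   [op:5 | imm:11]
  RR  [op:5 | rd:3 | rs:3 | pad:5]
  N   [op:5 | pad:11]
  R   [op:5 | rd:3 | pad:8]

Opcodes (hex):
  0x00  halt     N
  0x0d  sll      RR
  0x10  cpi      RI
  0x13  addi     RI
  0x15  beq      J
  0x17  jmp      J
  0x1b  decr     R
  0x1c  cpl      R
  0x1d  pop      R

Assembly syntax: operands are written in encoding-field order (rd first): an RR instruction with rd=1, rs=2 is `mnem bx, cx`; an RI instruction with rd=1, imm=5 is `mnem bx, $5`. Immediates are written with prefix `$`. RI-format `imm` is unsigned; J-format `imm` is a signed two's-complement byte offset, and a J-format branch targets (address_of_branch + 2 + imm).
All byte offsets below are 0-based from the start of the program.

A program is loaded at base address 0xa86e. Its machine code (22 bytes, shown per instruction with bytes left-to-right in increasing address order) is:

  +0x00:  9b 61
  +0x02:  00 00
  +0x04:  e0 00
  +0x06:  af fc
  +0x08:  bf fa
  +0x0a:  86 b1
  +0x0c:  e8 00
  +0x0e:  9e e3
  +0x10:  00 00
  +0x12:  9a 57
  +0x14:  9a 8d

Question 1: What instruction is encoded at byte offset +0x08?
jmp $-6

+0x08: bf fa ⇒ word 0xbffa (big)
  top 5b → 0x17 → jmp [J]
  [10:0] imm=2042 (s11→-6) = $-6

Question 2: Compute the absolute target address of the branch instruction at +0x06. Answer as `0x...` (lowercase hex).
off 0x06: read af fc as big → 0xaffc
  opcode bits[15:11]=0x15: beq/J
  [10:0] imm=2044 (s11→-4) = $-4
  target = base 0xa86e + off 0x06 + 2 + imm -4 = 0xa872

0xa872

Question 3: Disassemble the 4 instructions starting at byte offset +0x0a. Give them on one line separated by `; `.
off 0x0a: read 86 b1 as big → 0x86b1
  opcode bits[15:11]=0x10: cpi/RI
  [10:8] rd=6 = bp
  [7:0] imm=177 = $177
off 0x0c: read e8 00 as big → 0xe800
  opcode bits[15:11]=0x1d: pop/R
  [10:8] rd=0 = ax
off 0x0e: read 9e e3 as big → 0x9ee3
  opcode bits[15:11]=0x13: addi/RI
  [10:8] rd=6 = bp
  [7:0] imm=227 = $227
off 0x10: read 00 00 as big → 0x0000
  opcode bits[15:11]=0x0: halt/N

cpi bp, $177; pop ax; addi bp, $227; halt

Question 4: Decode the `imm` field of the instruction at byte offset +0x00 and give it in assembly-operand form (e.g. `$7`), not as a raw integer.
[00] 9b 61 → 0x9b61
  opcode bits[15:11]=0x13: addi/RI
  [10:8] rd=3 = dx
  [7:0] imm=97 = $97

$97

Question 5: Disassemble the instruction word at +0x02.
off 0x02: read 00 00 as big → 0x0000
  opcode bits[15:11]=0x0: halt/N

halt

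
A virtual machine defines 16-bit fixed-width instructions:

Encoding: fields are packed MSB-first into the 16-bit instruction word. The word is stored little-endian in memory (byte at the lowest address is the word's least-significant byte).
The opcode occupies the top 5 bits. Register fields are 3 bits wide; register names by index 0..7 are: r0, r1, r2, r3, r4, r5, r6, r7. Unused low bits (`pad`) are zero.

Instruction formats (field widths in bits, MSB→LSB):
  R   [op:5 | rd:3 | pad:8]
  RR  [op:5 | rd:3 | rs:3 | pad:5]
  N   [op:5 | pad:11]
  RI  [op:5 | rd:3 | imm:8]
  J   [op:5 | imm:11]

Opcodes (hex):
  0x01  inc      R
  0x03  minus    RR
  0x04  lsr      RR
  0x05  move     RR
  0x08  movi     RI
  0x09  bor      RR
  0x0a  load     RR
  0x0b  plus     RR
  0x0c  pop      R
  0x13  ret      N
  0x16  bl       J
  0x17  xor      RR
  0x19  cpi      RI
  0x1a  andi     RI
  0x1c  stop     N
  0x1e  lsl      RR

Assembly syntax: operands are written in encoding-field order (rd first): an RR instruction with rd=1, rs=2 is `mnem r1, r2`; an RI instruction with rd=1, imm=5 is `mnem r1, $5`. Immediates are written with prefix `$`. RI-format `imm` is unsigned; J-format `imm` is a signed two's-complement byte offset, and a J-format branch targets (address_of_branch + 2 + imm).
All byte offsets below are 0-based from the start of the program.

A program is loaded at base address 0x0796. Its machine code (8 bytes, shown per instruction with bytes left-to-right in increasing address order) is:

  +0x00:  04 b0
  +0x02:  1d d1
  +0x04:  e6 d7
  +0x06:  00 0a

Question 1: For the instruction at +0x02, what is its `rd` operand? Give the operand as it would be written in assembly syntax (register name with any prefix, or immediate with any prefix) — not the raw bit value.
[02] 1d d1 → 0xd11d
  op=0xd11d>>11=0x1a ⇒ andi (RI)
  rd: (w>>8)&0x7=0x1 → r1
  imm: (w>>0)&0xff=0x1d → $29

r1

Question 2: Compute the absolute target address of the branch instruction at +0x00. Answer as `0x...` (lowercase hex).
off 0x00: read 04 b0 as little → 0xb004
  op=0xb004>>11=0x16 ⇒ bl (J)
  [10:0] imm=4 = $4
  target = base 0x0796 + off 0x00 + 2 + imm 4 = 0x079c

0x079c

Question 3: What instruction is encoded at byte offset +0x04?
[04] e6 d7 → 0xd7e6
  top 5b → 0x1a → andi [RI]
  [10:8] rd=7 = r7
  [7:0] imm=230 = $230

andi r7, $230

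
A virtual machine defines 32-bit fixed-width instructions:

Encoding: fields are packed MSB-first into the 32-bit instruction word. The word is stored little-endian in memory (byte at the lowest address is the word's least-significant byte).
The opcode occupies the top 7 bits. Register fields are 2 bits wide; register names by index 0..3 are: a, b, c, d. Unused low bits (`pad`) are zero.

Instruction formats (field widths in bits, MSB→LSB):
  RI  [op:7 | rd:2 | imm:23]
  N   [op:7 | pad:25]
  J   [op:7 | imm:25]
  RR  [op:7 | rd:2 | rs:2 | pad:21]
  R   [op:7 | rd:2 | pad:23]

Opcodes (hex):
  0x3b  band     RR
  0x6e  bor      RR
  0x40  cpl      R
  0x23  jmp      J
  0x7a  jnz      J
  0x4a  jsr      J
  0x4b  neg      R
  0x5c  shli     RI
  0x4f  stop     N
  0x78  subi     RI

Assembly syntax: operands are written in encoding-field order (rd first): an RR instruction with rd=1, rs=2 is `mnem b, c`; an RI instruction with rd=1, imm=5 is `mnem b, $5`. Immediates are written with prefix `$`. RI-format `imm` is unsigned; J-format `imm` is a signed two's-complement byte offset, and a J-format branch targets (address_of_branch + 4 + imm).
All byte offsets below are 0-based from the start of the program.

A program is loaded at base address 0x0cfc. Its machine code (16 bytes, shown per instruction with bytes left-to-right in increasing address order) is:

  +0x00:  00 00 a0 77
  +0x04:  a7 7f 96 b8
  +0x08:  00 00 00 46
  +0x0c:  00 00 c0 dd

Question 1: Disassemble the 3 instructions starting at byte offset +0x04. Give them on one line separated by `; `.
@+04  little-endian(a7 7f 96 b8) = 0xb8967fa7
  op=0xb8967fa7>>25=0x5c ⇒ shli (RI)
  rd@[24:23]=0x1 ⇒ b
  imm@[22:0]=0x167fa7 ⇒ $1474471
@+08  little-endian(00 00 00 46) = 0x46000000
  op=0x46000000>>25=0x23 ⇒ jmp (J)
  imm@[24:0]=0x0 ⇒ $0
@+0c  little-endian(00 00 c0 dd) = 0xddc00000
  op=0xddc00000>>25=0x6e ⇒ bor (RR)
  rd@[24:23]=0x3 ⇒ d
  rs@[22:21]=0x2 ⇒ c

shli b, $1474471; jmp $0; bor d, c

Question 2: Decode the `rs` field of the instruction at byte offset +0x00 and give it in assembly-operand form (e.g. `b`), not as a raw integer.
b

@+00  little-endian(00 00 a0 77) = 0x77a00000
  opcode bits[31:25]=0x3b: band/RR
  rd: (w>>23)&0x3=0x3 → d
  rs: (w>>21)&0x3=0x1 → b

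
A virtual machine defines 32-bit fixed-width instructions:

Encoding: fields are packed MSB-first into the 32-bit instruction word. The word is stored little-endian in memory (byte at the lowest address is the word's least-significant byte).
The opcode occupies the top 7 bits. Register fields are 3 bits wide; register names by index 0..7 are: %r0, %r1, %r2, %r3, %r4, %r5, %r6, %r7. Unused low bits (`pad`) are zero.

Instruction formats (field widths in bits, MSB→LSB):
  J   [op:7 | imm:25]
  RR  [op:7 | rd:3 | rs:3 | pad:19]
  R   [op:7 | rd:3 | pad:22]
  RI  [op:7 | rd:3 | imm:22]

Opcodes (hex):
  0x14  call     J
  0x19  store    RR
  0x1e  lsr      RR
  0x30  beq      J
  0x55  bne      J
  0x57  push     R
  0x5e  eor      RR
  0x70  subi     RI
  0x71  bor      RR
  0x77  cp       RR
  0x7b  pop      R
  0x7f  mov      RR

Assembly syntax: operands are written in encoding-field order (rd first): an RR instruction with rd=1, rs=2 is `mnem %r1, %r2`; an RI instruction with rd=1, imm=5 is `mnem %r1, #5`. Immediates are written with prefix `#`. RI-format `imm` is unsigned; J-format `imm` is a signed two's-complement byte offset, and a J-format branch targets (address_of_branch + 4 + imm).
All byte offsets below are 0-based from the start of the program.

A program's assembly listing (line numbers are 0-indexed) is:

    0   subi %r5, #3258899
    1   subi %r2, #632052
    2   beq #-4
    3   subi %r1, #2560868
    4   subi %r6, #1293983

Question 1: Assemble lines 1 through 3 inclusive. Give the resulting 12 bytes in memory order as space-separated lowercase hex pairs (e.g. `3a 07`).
f4 a4 89 e0 fc ff ff 61 64 13 67 e0

1. subi fields op=0x70:7|rd=2:3|imm=632052:22 → word e089a4f4h → f4 a4 89 e0
2. beq fields op=0x30:7|imm=-4:25 → word 61fffffch → fc ff ff 61
3. subi fields op=0x70:7|rd=1:3|imm=2560868:22 → word e0671364h → 64 13 67 e0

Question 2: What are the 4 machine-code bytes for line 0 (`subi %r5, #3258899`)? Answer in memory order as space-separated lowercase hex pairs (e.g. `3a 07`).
13 ba 71 e1

L0: subi op=0x70:7|rd=5:3|imm=3258899:22 ⇒ 0xe171ba13 ⇒ little 13 ba 71 e1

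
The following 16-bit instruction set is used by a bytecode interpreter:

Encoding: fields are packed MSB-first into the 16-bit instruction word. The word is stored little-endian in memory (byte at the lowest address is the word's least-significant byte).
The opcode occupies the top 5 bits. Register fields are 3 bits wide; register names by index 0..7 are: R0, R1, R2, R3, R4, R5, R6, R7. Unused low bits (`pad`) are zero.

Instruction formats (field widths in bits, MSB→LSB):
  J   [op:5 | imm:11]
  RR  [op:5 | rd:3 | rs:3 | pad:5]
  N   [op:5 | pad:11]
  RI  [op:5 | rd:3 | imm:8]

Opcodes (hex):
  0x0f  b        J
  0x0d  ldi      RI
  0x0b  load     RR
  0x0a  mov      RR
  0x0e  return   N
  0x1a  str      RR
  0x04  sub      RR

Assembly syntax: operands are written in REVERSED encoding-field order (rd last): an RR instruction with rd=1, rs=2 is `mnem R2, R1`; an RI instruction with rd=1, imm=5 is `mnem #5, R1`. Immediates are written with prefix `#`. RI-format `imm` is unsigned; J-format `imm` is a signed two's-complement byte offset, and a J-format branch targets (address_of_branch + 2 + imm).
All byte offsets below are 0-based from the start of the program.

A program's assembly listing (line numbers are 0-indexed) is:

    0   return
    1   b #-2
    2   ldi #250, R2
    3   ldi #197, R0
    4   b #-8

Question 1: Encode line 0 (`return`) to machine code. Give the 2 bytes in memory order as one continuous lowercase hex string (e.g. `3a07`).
line 0 (return): pack op=0xe:5|pad=0:11 = 0x7000; little→ 00 70

0070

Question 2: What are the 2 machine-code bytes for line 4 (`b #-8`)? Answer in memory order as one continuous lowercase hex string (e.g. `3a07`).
f87f

line 4 (b): pack op=0xf:5|imm=-8:11 = 0x7ff8; little→ f8 7f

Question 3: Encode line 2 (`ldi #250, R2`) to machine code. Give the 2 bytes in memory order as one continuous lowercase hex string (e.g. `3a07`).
2. ldi fields op=0xd:5|rd=2:3|imm=250:8 → word 6afah → fa 6a

fa6a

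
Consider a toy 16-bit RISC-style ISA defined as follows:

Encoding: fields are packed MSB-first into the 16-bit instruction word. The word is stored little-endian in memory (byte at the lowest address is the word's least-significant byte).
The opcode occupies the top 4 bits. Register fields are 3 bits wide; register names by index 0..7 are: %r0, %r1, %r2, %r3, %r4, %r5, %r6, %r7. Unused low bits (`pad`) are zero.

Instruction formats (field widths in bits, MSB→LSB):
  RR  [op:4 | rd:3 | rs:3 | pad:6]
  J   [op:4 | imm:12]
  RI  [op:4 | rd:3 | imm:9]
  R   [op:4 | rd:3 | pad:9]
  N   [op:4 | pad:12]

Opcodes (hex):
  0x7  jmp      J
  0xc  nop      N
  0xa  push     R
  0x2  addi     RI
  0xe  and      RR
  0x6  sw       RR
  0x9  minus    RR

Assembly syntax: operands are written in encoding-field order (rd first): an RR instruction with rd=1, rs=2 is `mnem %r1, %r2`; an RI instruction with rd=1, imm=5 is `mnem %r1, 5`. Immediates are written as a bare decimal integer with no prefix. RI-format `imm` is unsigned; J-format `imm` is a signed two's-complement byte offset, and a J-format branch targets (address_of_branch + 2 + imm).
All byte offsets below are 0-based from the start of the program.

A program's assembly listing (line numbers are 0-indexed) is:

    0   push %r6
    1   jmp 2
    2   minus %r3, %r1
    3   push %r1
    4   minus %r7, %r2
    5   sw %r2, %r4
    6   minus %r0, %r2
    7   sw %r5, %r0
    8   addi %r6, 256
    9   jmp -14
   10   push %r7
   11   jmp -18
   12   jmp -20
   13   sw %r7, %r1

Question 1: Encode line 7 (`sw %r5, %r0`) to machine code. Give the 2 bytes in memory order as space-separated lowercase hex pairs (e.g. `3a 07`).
00 6a

7. sw fields op=0x6:4|rd=5:3|rs=0:3|pad=0:6 → word 6a00h → 00 6a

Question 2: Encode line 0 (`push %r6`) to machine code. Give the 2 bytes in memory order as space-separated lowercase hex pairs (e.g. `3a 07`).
L0: push op=0xa:4|rd=6:3|pad=0:9 ⇒ 0xac00 ⇒ little 00 ac

00 ac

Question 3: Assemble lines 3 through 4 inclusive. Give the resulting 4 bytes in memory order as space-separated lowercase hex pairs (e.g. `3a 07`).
00 a2 80 9e

L3: push op=0xa:4|rd=1:3|pad=0:9 ⇒ 0xa200 ⇒ little 00 a2
L4: minus op=0x9:4|rd=7:3|rs=2:3|pad=0:6 ⇒ 0x9e80 ⇒ little 80 9e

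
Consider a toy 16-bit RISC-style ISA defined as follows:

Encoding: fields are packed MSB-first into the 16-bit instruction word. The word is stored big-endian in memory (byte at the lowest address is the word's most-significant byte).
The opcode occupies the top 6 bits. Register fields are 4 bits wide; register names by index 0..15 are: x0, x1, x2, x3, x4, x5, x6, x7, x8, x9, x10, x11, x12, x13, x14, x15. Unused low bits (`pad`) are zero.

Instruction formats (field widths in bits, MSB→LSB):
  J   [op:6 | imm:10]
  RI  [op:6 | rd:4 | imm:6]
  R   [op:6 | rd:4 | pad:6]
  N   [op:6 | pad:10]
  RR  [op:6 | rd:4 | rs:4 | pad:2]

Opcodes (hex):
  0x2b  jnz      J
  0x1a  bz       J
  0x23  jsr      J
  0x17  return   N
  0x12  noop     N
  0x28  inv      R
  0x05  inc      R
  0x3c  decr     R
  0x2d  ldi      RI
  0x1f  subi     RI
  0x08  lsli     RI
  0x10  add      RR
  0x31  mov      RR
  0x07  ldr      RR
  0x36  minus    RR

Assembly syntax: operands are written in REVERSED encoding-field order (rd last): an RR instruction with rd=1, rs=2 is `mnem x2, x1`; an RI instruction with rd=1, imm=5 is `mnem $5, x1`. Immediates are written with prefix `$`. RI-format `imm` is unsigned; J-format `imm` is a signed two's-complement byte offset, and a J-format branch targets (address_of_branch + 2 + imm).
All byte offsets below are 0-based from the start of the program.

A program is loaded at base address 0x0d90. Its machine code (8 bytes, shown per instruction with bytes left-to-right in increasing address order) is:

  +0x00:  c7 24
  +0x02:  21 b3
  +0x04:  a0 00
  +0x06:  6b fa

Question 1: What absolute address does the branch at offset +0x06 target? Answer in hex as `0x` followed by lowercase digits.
off 0x06: read 6b fa as big → 0x6bfa
  opcode bits[15:10]=0x1a: bz/J
  imm@[9:0]=0x3fa (s10→-6) ⇒ $-6
  target = base 0x0d90 + off 0x06 + 2 + imm -6 = 0x0d92

0x0d92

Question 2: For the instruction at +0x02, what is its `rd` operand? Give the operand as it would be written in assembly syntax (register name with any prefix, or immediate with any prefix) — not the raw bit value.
x6

off 0x02: read 21 b3 as big → 0x21b3
  op=0x21b3>>10=0x8 ⇒ lsli (RI)
  rd: (w>>6)&0xf=0x6 → x6
  imm: (w>>0)&0x3f=0x33 → $51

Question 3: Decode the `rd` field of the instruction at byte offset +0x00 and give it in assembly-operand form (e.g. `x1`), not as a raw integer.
x12

+0x00: c7 24 ⇒ word 0xc724 (big)
  opcode bits[15:10]=0x31: mov/RR
  [9:6] rd=12 = x12
  [5:2] rs=9 = x9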